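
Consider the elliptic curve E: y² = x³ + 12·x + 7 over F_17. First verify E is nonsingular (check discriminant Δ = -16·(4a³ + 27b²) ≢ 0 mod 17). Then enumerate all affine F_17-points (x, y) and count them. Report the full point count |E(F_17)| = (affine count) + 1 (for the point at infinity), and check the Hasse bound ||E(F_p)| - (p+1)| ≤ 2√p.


Affine points = {(3, 6), (3, 11), (4, 0), (7, 3), (7, 14), (11, 5), (11, 12), (12, 3), (12, 14), (15, 3), (15, 14)}; affine count = 11; |E(F_17)| = 12.

Discriminant check: Δ ∝ 4a³ + 27b² = 4·12³ + 27·7² = 4·1728 + 27·49 ≡ 7 (mod 17). Nonzero ⇒ E is nonsingular.
For each x ∈ F_17, compute rhs = x³ + 12·x + 7 mod 17, then count y ∈ F_17 with y² ≡ rhs.
  x = 0: rhs = 7, matching y values: none (0 points).
  x = 1: rhs = 3, matching y values: none (0 points).
  x = 2: rhs = 5, matching y values: none (0 points).
  x = 3: rhs = 2, matching y values: 6, 11 (2 points).
  x = 4: rhs = 0, matching y values: 0 (1 points).
  x = 5: rhs = 5, matching y values: none (0 points).
  x = 6: rhs = 6, matching y values: none (0 points).
  x = 7: rhs = 9, matching y values: 3, 14 (2 points).
  x = 8: rhs = 3, matching y values: none (0 points).
  x = 9: rhs = 11, matching y values: none (0 points).
  x = 10: rhs = 5, matching y values: none (0 points).
  x = 11: rhs = 8, matching y values: 5, 12 (2 points).
  x = 12: rhs = 9, matching y values: 3, 14 (2 points).
  x = 13: rhs = 14, matching y values: none (0 points).
  x = 14: rhs = 12, matching y values: none (0 points).
  x = 15: rhs = 9, matching y values: 3, 14 (2 points).
  x = 16: rhs = 11, matching y values: none (0 points).
Total affine count: 11.
Full point count |E(F_17)| = 11 + 1 = 12.
Hasse bound: |12 − (17+1)| = |-6| = 6 ≤ 2√17 ≈ 8.2462 ✓.


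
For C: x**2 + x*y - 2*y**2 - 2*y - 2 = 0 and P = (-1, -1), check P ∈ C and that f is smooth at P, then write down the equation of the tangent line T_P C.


Tangent line at P: -3*x + y - 2 = 0.

Step 1: f(-1, -1) = 0, so P lies on C.
Step 2: partial derivatives
  f_x(x, y) = 2*x + y, f_y(x, y) = x - 4*y - 2.
  f_x(P) = -3, f_y(P) = 1 (gradient nonzero, so P is smooth).
Step 3: tangent line at P: -3·(x − -1) + 1·(y − -1) = 0.
Expanding: -3*x + y - 2 = 0.


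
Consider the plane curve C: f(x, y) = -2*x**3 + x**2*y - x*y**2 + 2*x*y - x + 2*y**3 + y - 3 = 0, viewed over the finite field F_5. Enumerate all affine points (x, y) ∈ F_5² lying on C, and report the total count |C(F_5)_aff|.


Affine F_5-points: {(0, 1), (0, 2), (2, 2), (3, 0), (3, 1), (3, 3), (4, 0), (4, 2)}; count = 8.

For each of the 25 pairs (x, y) ∈ F_5², evaluate f(x, y) mod 5. Record the zeros.
  x = 0: [0↦2, 1↦0, 2↦0, 3↦4, 4↦4]  zeros at y ∈ {1, 2}
  x = 1: [0↦4, 1↦4, 2↦4, 3↦1, 4↦2]  zeros at y ∈ ∅
  x = 2: [0↦4, 1↦3, 2↦0, 3↦2, 4↦1]  zeros at y ∈ {2}
  x = 3: [0↦0, 1↦0, 2↦1, 3↦0, 4↦4]  zeros at y ∈ {0, 1, 3}
  x = 4: [0↦0, 1↦3, 2↦0, 3↦3, 4↦4]  zeros at y ∈ {0, 2}
Collecting zeros: affine points = {(0, 1), (0, 2), (2, 2), (3, 0), (3, 1), (3, 3), (4, 0), (4, 2)}.
Total count |C(F_5)_aff| = 8.


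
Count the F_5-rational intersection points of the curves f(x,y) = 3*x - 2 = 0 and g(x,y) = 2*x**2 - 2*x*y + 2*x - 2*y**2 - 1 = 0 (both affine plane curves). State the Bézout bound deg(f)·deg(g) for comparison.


Common zeros: {(4, 2), (4, 4)}; count = 2; Bézout bound = 2.

deg(f) = 1, deg(g) = 2, so Bézout bound = 2.
Scan x ∈ F_5. For each x, list the y ∈ F_5 with f(x, y) ≡ 0 and those with g(x, y) ≡ 0 (mod 5); the common zeros in that column are the intersection.
  x = 0: f ≡ 0 at y ∈ ∅; g ≡ 0 at y ∈ ∅; common: ∅.
  x = 1: f ≡ 0 at y ∈ ∅; g ≡ 0 at y ∈ ∅; common: ∅.
  x = 2: f ≡ 0 at y ∈ ∅; g ≡ 0 at y ∈ {1, 2}; common: ∅.
  x = 3: f ≡ 0 at y ∈ ∅; g ≡ 0 at y ∈ {1}; common: ∅.
  x = 4: f ≡ 0 at y ∈ {0, 1, 2, 3, 4}; g ≡ 0 at y ∈ {2, 4}; common: {2, 4}.
Collecting: common zeros = {(4, 2), (4, 4)}, so the count is 2.
Comparison with the Bézout bound: 2 ≤ 2 = deg(f)·deg(g), as expected for curves with no common component (the bound is attained).


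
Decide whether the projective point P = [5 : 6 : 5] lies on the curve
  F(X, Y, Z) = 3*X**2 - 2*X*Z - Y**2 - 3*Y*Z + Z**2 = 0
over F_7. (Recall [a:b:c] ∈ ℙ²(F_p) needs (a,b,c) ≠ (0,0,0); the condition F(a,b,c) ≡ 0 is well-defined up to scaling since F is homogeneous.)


F(5,6,5) ≡ 1 (mod 7); P is NOT on the curve.

Evaluate F(5, 6, 5) term-by-term (mod 7).
  3*X**2 ↦ 3·25·1·1 = 75
  -2*X*Z ↦ -2·5·1·5 = -50
  -Y**2 ↦ -1·1·36·1 = -36
  -3*Y*Z ↦ -3·1·6·5 = -90
  Z**2 ↦ 1·1·1·25 = 25
Sum: F(5, 6, 5) = (75) + (-50) + (-36) + (-90) + (25) = -76.
Reducing mod 7: -76 ≡ 1 (mod 7).
Since F(a, b, c) ≡ 1 ≠ 0 (mod 7), P does NOT lie on the curve.


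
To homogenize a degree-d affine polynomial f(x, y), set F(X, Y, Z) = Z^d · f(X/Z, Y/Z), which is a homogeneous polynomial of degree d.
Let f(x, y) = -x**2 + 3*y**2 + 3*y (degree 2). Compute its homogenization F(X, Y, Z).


F(X, Y, Z) = -X**2 + 3*Y**2 + 3*Y*Z

deg(f) = 2.
Substitute x = X/Z, y = Y/Z into f, then multiply by Z^2.
  monomial -1·x^2·y^0 ↦ -1·X^2·Y^0·Z^0.
  monomial 3·x^0·y^2 ↦ 3·X^0·Y^2·Z^0.
  monomial 3·x^0·y^1 ↦ 3·X^0·Y^1·Z^1.
Collecting: F(X, Y, Z) = -X**2 + 3*Y**2 + 3*Y*Z.


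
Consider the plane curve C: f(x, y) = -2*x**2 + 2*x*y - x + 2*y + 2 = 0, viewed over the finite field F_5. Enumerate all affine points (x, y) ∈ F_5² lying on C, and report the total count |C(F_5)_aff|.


Affine F_5-points: {(0, 4), (1, 4), (2, 3), (3, 3)}; count = 4.

For each of the 25 pairs (x, y) ∈ F_5², evaluate f(x, y) mod 5. Record the zeros.
  x = 0: [0↦2, 1↦4, 2↦1, 3↦3, 4↦0]  zeros at y ∈ {4}
  x = 1: [0↦4, 1↦3, 2↦2, 3↦1, 4↦0]  zeros at y ∈ {4}
  x = 2: [0↦2, 1↦3, 2↦4, 3↦0, 4↦1]  zeros at y ∈ {3}
  x = 3: [0↦1, 1↦4, 2↦2, 3↦0, 4↦3]  zeros at y ∈ {3}
  x = 4: [0↦1, 1↦1, 2↦1, 3↦1, 4↦1]  zeros at y ∈ ∅
Collecting zeros: affine points = {(0, 4), (1, 4), (2, 3), (3, 3)}.
Total count |C(F_5)_aff| = 4.


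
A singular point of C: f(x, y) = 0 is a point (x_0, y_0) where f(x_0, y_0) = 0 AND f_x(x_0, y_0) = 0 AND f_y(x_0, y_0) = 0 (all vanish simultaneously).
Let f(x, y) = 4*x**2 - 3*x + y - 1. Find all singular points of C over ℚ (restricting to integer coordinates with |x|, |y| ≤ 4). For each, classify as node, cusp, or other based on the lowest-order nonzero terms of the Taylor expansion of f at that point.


No singular points in the scanned grid; C is smooth there.

Compute partial derivatives:
  f_x = 8*x - 3.
  f_y = 1.
f_y = 1 is a nonzero constant, so f_y never vanishes: no point (x, y) can satisfy f = f_x = f_y = 0. In particular no (x, y) ∈ {−4, ..., 4}² is singular; the curve is smooth.


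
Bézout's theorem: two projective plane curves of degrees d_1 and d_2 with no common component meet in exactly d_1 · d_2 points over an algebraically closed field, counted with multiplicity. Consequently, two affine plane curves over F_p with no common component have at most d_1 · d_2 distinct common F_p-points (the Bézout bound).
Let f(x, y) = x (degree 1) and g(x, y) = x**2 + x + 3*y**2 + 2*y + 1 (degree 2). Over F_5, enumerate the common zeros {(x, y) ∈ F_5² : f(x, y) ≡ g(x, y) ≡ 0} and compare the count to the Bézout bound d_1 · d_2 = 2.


Common zeros: ∅; count = 0; Bézout bound = 2.

deg(f) = 1, deg(g) = 2, so Bézout bound = 2.
Scan x ∈ F_5. For each x, list the y ∈ F_5 with f(x, y) ≡ 0 and those with g(x, y) ≡ 0 (mod 5); the common zeros in that column are the intersection.
  x = 0: f ≡ 0 at y ∈ {0, 1, 2, 3, 4}; g ≡ 0 at y ∈ ∅; common: ∅.
  x = 1: f ≡ 0 at y ∈ ∅; g ≡ 0 at y ∈ ∅; common: ∅.
  x = 2: f ≡ 0 at y ∈ ∅; g ≡ 0 at y ∈ {3}; common: ∅.
  x = 3: f ≡ 0 at y ∈ ∅; g ≡ 0 at y ∈ ∅; common: ∅.
  x = 4: f ≡ 0 at y ∈ ∅; g ≡ 0 at y ∈ ∅; common: ∅.
Collecting: common zeros = ∅, so the count is 0.
Comparison with the Bézout bound: 0 ≤ 2 = deg(f)·deg(g), as expected for curves with no common component (the affine F_5-count falls short of the bound because intersections may lie at infinity, over extension fields, or carry multiplicity).


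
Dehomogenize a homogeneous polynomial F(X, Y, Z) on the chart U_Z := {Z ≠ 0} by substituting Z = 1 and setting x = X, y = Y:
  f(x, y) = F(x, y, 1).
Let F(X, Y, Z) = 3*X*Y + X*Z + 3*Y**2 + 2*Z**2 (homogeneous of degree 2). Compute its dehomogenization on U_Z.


f(x, y) = 3*x*y + x + 3*y**2 + 2

On U_Z we set Z = 1. Each monomial c·X^i·Y^j·Z^k in F becomes c·x^i·y^j·1^k = c·x^i·y^j.
Substituting Z = 1: F(X, Y, 1) = 3*x*y + x + 3*y**2 + 2.
Note: deg(f) ≤ deg(F) = 2; strict inequality happens when F is divisible by Z (lost terms).


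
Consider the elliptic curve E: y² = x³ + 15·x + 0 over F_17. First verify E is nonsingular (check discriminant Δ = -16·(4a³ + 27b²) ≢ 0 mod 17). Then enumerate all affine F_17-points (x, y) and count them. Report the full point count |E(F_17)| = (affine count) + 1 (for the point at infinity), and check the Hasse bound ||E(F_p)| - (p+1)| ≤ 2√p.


Affine points = {(0, 0), (1, 4), (1, 13), (2, 2), (2, 15), (3, 2), (3, 15), (5, 8), (5, 9), (6, 0), (11, 0), (12, 2), (12, 15), (14, 8), (14, 9), (15, 8), (15, 9), (16, 1), (16, 16)}; affine count = 19; |E(F_17)| = 20.

Discriminant check: Δ ∝ 4a³ + 27b² = 4·15³ + 27·0² = 4·3375 + 27·0 ≡ 2 (mod 17). Nonzero ⇒ E is nonsingular.
For each x ∈ F_17, compute rhs = x³ + 15·x + 0 mod 17, then count y ∈ F_17 with y² ≡ rhs.
  x = 0: rhs = 0, matching y values: 0 (1 points).
  x = 1: rhs = 16, matching y values: 4, 13 (2 points).
  x = 2: rhs = 4, matching y values: 2, 15 (2 points).
  x = 3: rhs = 4, matching y values: 2, 15 (2 points).
  x = 4: rhs = 5, matching y values: none (0 points).
  x = 5: rhs = 13, matching y values: 8, 9 (2 points).
  x = 6: rhs = 0, matching y values: 0 (1 points).
  x = 7: rhs = 6, matching y values: none (0 points).
  x = 8: rhs = 3, matching y values: none (0 points).
  x = 9: rhs = 14, matching y values: none (0 points).
  x = 10: rhs = 11, matching y values: none (0 points).
  x = 11: rhs = 0, matching y values: 0 (1 points).
  x = 12: rhs = 4, matching y values: 2, 15 (2 points).
  x = 13: rhs = 12, matching y values: none (0 points).
  x = 14: rhs = 13, matching y values: 8, 9 (2 points).
  x = 15: rhs = 13, matching y values: 8, 9 (2 points).
  x = 16: rhs = 1, matching y values: 1, 16 (2 points).
Total affine count: 19.
Full point count |E(F_17)| = 19 + 1 = 20.
Hasse bound: |20 − (17+1)| = |2| = 2 ≤ 2√17 ≈ 8.2462 ✓.


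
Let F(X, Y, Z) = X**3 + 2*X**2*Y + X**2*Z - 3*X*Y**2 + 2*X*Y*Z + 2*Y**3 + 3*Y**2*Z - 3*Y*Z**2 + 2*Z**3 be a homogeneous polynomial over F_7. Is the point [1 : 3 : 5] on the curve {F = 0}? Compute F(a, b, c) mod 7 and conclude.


F(1,3,5) ≡ 5 (mod 7); P is NOT on the curve.

Evaluate F(1, 3, 5) term-by-term (mod 7).
  X**3 ↦ 1·1·1·1 = 1
  2*X**2*Y ↦ 2·1·3·1 = 6
  X**2*Z ↦ 1·1·1·5 = 5
  -3*X*Y**2 ↦ -3·1·9·1 = -27
  2*X*Y*Z ↦ 2·1·3·5 = 30
  2*Y**3 ↦ 2·1·27·1 = 54
  3*Y**2*Z ↦ 3·1·9·5 = 135
  -3*Y*Z**2 ↦ -3·1·3·25 = -225
  2*Z**3 ↦ 2·1·1·125 = 250
Sum: F(1, 3, 5) = (1) + (6) + (5) + (-27) + (30) + (54) + (135) + (-225) + (250) = 229.
Reducing mod 7: 229 ≡ 5 (mod 7).
Since F(a, b, c) ≡ 5 ≠ 0 (mod 7), P does NOT lie on the curve.


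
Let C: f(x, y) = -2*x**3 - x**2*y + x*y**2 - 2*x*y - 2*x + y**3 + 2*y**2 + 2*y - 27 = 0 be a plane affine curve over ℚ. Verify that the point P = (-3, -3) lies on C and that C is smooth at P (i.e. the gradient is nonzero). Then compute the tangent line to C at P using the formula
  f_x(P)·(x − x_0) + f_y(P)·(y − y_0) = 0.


Tangent line at P: -59*x + 32*y - 81 = 0.

Step 1: f(-3, -3) = 0, so P lies on C.
Step 2: partial derivatives
  f_x(x, y) = -6*x**2 - 2*x*y + y**2 - 2*y - 2, f_y(x, y) = -x**2 + 2*x*y - 2*x + 3*y**2 + 4*y + 2.
  f_x(P) = -59, f_y(P) = 32 (gradient nonzero, so P is smooth).
Step 3: tangent line at P: -59·(x − -3) + 32·(y − -3) = 0.
Expanding: -59*x + 32*y - 81 = 0.


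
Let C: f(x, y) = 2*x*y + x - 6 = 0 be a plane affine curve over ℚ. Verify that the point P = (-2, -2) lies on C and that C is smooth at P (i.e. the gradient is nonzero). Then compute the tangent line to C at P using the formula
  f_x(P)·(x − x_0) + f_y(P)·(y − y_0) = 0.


Tangent line at P: -3*x - 4*y - 14 = 0.

Step 1: f(-2, -2) = 0, so P lies on C.
Step 2: partial derivatives
  f_x(x, y) = 2*y + 1, f_y(x, y) = 2*x.
  f_x(P) = -3, f_y(P) = -4 (gradient nonzero, so P is smooth).
Step 3: tangent line at P: -3·(x − -2) + -4·(y − -2) = 0.
Expanding: -3*x - 4*y - 14 = 0.


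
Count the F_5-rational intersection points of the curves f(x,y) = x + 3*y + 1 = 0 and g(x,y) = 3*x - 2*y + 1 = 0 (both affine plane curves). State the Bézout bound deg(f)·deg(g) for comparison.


Common zeros: {(0, 3)}; count = 1; Bézout bound = 1.

deg(f) = 1, deg(g) = 1, so Bézout bound = 1.
Scan x ∈ F_5. For each x, list the y ∈ F_5 with f(x, y) ≡ 0 and those with g(x, y) ≡ 0 (mod 5); the common zeros in that column are the intersection.
  x = 0: f ≡ 0 at y ∈ {3}; g ≡ 0 at y ∈ {3}; common: {3}.
  x = 1: f ≡ 0 at y ∈ {1}; g ≡ 0 at y ∈ {2}; common: ∅.
  x = 2: f ≡ 0 at y ∈ {4}; g ≡ 0 at y ∈ {1}; common: ∅.
  x = 3: f ≡ 0 at y ∈ {2}; g ≡ 0 at y ∈ {0}; common: ∅.
  x = 4: f ≡ 0 at y ∈ {0}; g ≡ 0 at y ∈ {4}; common: ∅.
Collecting: common zeros = {(0, 3)}, so the count is 1.
Comparison with the Bézout bound: 1 ≤ 1 = deg(f)·deg(g), as expected for curves with no common component (the bound is attained).


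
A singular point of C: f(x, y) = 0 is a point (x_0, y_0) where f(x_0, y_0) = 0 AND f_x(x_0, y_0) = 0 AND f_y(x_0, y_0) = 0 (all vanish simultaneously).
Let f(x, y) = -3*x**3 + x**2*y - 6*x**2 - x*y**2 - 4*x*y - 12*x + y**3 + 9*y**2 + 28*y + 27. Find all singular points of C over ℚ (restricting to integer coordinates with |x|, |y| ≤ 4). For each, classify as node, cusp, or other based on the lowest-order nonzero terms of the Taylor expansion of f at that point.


Singular points: {(-1, -3)}; classification: cusp.

Compute partial derivatives:
  f_x = -9*x**2 + 2*x*y - 12*x - y**2 - 4*y - 12.
  f_y = x**2 - 2*x*y - 4*x + 3*y**2 + 18*y + 28.
Scan x_0 ∈ {−4, ..., 4}. For each x_0, f_y(x_0, y) is a polynomial in y; find its integer roots y ∈ {−4, ..., 4}, then test f_x and f at those candidates.
  x = -4: f_y(-4, y) = 3*y**2 + 26*y + 60; no integer root y with |y| ≤ 4.
  x = -3: f_y(-3, y) = 3*y**2 + 24*y + 49; no integer root y with |y| ≤ 4.
  x = -2: f_y(-2, y) = 3*y**2 + 22*y + 40; vanishes at y ∈ {-4}. (-2, -4): f_x = -8 ≠ 0.
  x = -1: f_y(-1, y) = 3*y**2 + 20*y + 33; vanishes at y ∈ {-3}. (-1, -3): f_x = 0, f = 0 — SINGULAR.
  x = 0: f_y(0, y) = 3*y**2 + 18*y + 28; no integer root y with |y| ≤ 4.
  x = 1: f_y(1, y) = 3*y**2 + 16*y + 25; no integer root y with |y| ≤ 4.
  x = 2: f_y(2, y) = 3*y**2 + 14*y + 24; no integer root y with |y| ≤ 4.
  x = 3: f_y(3, y) = 3*y**2 + 12*y + 25; no integer root y with |y| ≤ 4.
  x = 4: f_y(4, y) = 3*y**2 + 10*y + 28; no integer root y with |y| ≤ 4.
Only singular point on the grid: (-1, -3).
Classify: substitute x = -1 + u, y = -3 + v and expand: f = -3*u**3 + u**2*v - u*v**2 + v**3 + v**2.
No constant or linear terms (consistent with a singular point). Quadratic part: v**2. Cubic part: -3*u**3 + u**2*v - u*v**2 + v**3.
The quadratic part v**2 is a perfect square, so there is a single (double) tangent line v = 0, i.e. y = -3. Restricting the cubic part to that line (v = 0) leaves -3*u**3 ≠ 0, so f is not divisible by v and the branch is v² ≈ 3*u**3 to lowest order — this is a cusp.
Classification: cusp.


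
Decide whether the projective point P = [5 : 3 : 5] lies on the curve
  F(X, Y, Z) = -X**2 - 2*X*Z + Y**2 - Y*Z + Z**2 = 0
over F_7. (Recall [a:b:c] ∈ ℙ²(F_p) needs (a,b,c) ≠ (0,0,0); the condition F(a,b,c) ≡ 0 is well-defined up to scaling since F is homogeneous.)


F(5,3,5) ≡ 0 (mod 7); P is on the curve.

Evaluate F(5, 3, 5) term-by-term (mod 7).
  -X**2 ↦ -1·25·1·1 = -25
  -2*X*Z ↦ -2·5·1·5 = -50
  Y**2 ↦ 1·1·9·1 = 9
  -Y*Z ↦ -1·1·3·5 = -15
  Z**2 ↦ 1·1·1·25 = 25
Sum: F(5, 3, 5) = (-25) + (-50) + (9) + (-15) + (25) = -56.
Reducing mod 7: -56 ≡ 0 (mod 7).
Since F(a, b, c) ≡ 0 (mod 7), P lies on the curve.


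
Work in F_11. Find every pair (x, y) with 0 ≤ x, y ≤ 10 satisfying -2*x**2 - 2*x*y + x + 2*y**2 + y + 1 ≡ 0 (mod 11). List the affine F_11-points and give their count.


Affine F_11-points: {(0, 2), (0, 3), (1, 0), (1, 6), (2, 8), (2, 10), (3, 3), (3, 5), (4, 2), (4, 7), (5, 0), (5, 10), (6, 4), (6, 7), (7, 4), (7, 8), (8, 1), (9, 5), (9, 9), (10, 6), (10, 9)}; count = 21.

For each of the 121 pairs (x, y) ∈ F_11², evaluate f(x, y) mod 11. Record the zeros.
  x = 0: [0↦1, 1↦4, 2↦0, 3↦0, 4↦4, 5↦1, 6↦2, 7↦7, 8↦5, 9↦7, 10↦2]  zeros at y ∈ {2, 3}
  x = 1: [0↦0, 1↦1, 2↦6, 3↦4, 4↦6, 5↦1, 6↦0, 7↦3, 8↦10, 9↦10, 10↦3]  zeros at y ∈ {0, 6}
  x = 2: [0↦6, 1↦5, 2↦8, 3↦4, 4↦4, 5↦8, 6↦5, 7↦6, 8↦0, 9↦9, 10↦0]  zeros at y ∈ {8, 10}
  x = 3: [0↦8, 1↦5, 2↦6, 3↦0, 4↦9, 5↦0, 6↦6, 7↦5, 8↦8, 9↦4, 10↦4]  zeros at y ∈ {3, 5}
  x = 4: [0↦6, 1↦1, 2↦0, 3↦3, 4↦10, 5↦10, 6↦3, 7↦0, 8↦1, 9↦6, 10↦4]  zeros at y ∈ {2, 7}
  x = 5: [0↦0, 1↦4, 2↦1, 3↦2, 4↦7, 5↦5, 6↦7, 7↦2, 8↦1, 9↦4, 10↦0]  zeros at y ∈ {0, 10}
  x = 6: [0↦1, 1↦3, 2↦9, 3↦8, 4↦0, 5↦7, 6↦7, 7↦0, 8↦8, 9↦9, 10↦3]  zeros at y ∈ {4, 7}
  x = 7: [0↦9, 1↦9, 2↦2, 3↦10, 4↦0, 5↦5, 6↦3, 7↦5, 8↦0, 9↦10, 10↦2]  zeros at y ∈ {4, 8}
  x = 8: [0↦2, 1↦0, 2↦2, 3↦8, 4↦7, 5↦10, 6↦6, 7↦6, 8↦10, 9↦7, 10↦8]  zeros at y ∈ {1}
  x = 9: [0↦2, 1↦9, 2↦9, 3↦2, 4↦10, 5↦0, 6↦5, 7↦3, 8↦5, 9↦0, 10↦10]  zeros at y ∈ {5, 9}
  x = 10: [0↦9, 1↦3, 2↦1, 3↦3, 4↦9, 5↦8, 6↦0, 7↦7, 8↦7, 9↦0, 10↦8]  zeros at y ∈ {6, 9}
Collecting zeros: affine points = {(0, 2), (0, 3), (1, 0), (1, 6), (2, 8), (2, 10), (3, 3), (3, 5), (4, 2), (4, 7), (5, 0), (5, 10), (6, 4), (6, 7), (7, 4), (7, 8), (8, 1), (9, 5), (9, 9), (10, 6), (10, 9)}.
Total count |C(F_11)_aff| = 21.


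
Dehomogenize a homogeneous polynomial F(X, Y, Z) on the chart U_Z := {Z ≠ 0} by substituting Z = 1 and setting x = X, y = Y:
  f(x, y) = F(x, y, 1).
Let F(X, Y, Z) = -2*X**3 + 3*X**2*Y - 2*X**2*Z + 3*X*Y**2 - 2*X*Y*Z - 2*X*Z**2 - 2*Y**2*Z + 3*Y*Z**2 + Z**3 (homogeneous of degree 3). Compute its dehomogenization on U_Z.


f(x, y) = -2*x**3 + 3*x**2*y - 2*x**2 + 3*x*y**2 - 2*x*y - 2*x - 2*y**2 + 3*y + 1

On U_Z we set Z = 1. Each monomial c·X^i·Y^j·Z^k in F becomes c·x^i·y^j·1^k = c·x^i·y^j.
Substituting Z = 1: F(X, Y, 1) = -2*x**3 + 3*x**2*y - 2*x**2 + 3*x*y**2 - 2*x*y - 2*x - 2*y**2 + 3*y + 1.
Note: deg(f) ≤ deg(F) = 3; strict inequality happens when F is divisible by Z (lost terms).


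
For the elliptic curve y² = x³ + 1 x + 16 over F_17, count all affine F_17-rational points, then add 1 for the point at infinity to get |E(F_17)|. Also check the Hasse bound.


Affine points = {(0, 4), (0, 13), (1, 1), (1, 16), (2, 3), (2, 14), (4, 4), (4, 13), (6, 0), (7, 3), (7, 14), (8, 3), (8, 14), (11, 7), (11, 10), (13, 4), (13, 13)}; affine count = 17; |E(F_17)| = 18.

Discriminant check: Δ ∝ 4a³ + 27b² = 4·1³ + 27·16² = 4·1 + 27·256 ≡ 14 (mod 17). Nonzero ⇒ E is nonsingular.
For each x ∈ F_17, compute rhs = x³ + 1·x + 16 mod 17, then count y ∈ F_17 with y² ≡ rhs.
  x = 0: rhs = 16, matching y values: 4, 13 (2 points).
  x = 1: rhs = 1, matching y values: 1, 16 (2 points).
  x = 2: rhs = 9, matching y values: 3, 14 (2 points).
  x = 3: rhs = 12, matching y values: none (0 points).
  x = 4: rhs = 16, matching y values: 4, 13 (2 points).
  x = 5: rhs = 10, matching y values: none (0 points).
  x = 6: rhs = 0, matching y values: 0 (1 points).
  x = 7: rhs = 9, matching y values: 3, 14 (2 points).
  x = 8: rhs = 9, matching y values: 3, 14 (2 points).
  x = 9: rhs = 6, matching y values: none (0 points).
  x = 10: rhs = 6, matching y values: none (0 points).
  x = 11: rhs = 15, matching y values: 7, 10 (2 points).
  x = 12: rhs = 5, matching y values: none (0 points).
  x = 13: rhs = 16, matching y values: 4, 13 (2 points).
  x = 14: rhs = 3, matching y values: none (0 points).
  x = 15: rhs = 6, matching y values: none (0 points).
  x = 16: rhs = 14, matching y values: none (0 points).
Total affine count: 17.
Full point count |E(F_17)| = 17 + 1 = 18.
Hasse bound: |18 − (17+1)| = |0| = 0 ≤ 2√17 ≈ 8.2462 ✓.


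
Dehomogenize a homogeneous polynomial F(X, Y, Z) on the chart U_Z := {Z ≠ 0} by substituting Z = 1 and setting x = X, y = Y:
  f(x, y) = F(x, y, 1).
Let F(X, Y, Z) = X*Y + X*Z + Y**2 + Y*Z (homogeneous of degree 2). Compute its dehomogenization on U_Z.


f(x, y) = x*y + x + y**2 + y

On U_Z we set Z = 1. Each monomial c·X^i·Y^j·Z^k in F becomes c·x^i·y^j·1^k = c·x^i·y^j.
Substituting Z = 1: F(X, Y, 1) = x*y + x + y**2 + y.
Note: deg(f) ≤ deg(F) = 2; strict inequality happens when F is divisible by Z (lost terms).


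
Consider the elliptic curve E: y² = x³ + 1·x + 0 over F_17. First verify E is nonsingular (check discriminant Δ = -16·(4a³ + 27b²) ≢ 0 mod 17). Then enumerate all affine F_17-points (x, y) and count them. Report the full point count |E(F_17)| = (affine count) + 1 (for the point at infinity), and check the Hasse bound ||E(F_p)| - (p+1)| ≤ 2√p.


Affine points = {(0, 0), (1, 6), (1, 11), (3, 8), (3, 9), (4, 0), (6, 1), (6, 16), (11, 4), (11, 13), (13, 0), (14, 2), (14, 15), (16, 7), (16, 10)}; affine count = 15; |E(F_17)| = 16.

Discriminant check: Δ ∝ 4a³ + 27b² = 4·1³ + 27·0² = 4·1 + 27·0 ≡ 4 (mod 17). Nonzero ⇒ E is nonsingular.
For each x ∈ F_17, compute rhs = x³ + 1·x + 0 mod 17, then count y ∈ F_17 with y² ≡ rhs.
  x = 0: rhs = 0, matching y values: 0 (1 points).
  x = 1: rhs = 2, matching y values: 6, 11 (2 points).
  x = 2: rhs = 10, matching y values: none (0 points).
  x = 3: rhs = 13, matching y values: 8, 9 (2 points).
  x = 4: rhs = 0, matching y values: 0 (1 points).
  x = 5: rhs = 11, matching y values: none (0 points).
  x = 6: rhs = 1, matching y values: 1, 16 (2 points).
  x = 7: rhs = 10, matching y values: none (0 points).
  x = 8: rhs = 10, matching y values: none (0 points).
  x = 9: rhs = 7, matching y values: none (0 points).
  x = 10: rhs = 7, matching y values: none (0 points).
  x = 11: rhs = 16, matching y values: 4, 13 (2 points).
  x = 12: rhs = 6, matching y values: none (0 points).
  x = 13: rhs = 0, matching y values: 0 (1 points).
  x = 14: rhs = 4, matching y values: 2, 15 (2 points).
  x = 15: rhs = 7, matching y values: none (0 points).
  x = 16: rhs = 15, matching y values: 7, 10 (2 points).
Total affine count: 15.
Full point count |E(F_17)| = 15 + 1 = 16.
Hasse bound: |16 − (17+1)| = |-2| = 2 ≤ 2√17 ≈ 8.2462 ✓.


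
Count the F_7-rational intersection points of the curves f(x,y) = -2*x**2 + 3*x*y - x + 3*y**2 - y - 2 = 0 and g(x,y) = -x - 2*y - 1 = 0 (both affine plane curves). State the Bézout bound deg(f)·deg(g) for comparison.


Common zeros: ∅; count = 0; Bézout bound = 2.

deg(f) = 2, deg(g) = 1, so Bézout bound = 2.
Scan x ∈ F_7. For each x, list the y ∈ F_7 with f(x, y) ≡ 0 and those with g(x, y) ≡ 0 (mod 7); the common zeros in that column are the intersection.
  x = 0: f ≡ 0 at y ∈ {1, 4}; g ≡ 0 at y ∈ {3}; common: ∅.
  x = 1: f ≡ 0 at y ∈ {1, 3}; g ≡ 0 at y ∈ {6}; common: ∅.
  x = 2: f ≡ 0 at y ∈ {4, 6}; g ≡ 0 at y ∈ {2}; common: ∅.
  x = 3: f ≡ 0 at y ∈ {3, 6}; g ≡ 0 at y ∈ {5}; common: ∅.
  x = 4: f ≡ 0 at y ∈ ∅; g ≡ 0 at y ∈ {1}; common: ∅.
  x = 5: f ≡ 0 at y ∈ ∅; g ≡ 0 at y ∈ {4}; common: ∅.
  x = 6: f ≡ 0 at y ∈ ∅; g ≡ 0 at y ∈ {0}; common: ∅.
Collecting: common zeros = ∅, so the count is 0.
Comparison with the Bézout bound: 0 ≤ 2 = deg(f)·deg(g), as expected for curves with no common component (the affine F_7-count falls short of the bound because intersections may lie at infinity, over extension fields, or carry multiplicity).


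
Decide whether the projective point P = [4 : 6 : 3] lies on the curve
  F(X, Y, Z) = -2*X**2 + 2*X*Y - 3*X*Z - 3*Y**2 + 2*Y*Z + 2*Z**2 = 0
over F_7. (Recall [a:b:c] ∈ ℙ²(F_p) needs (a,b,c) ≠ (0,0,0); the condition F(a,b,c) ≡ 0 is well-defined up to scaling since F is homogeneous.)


F(4,6,3) ≡ 3 (mod 7); P is NOT on the curve.

Evaluate F(4, 6, 3) term-by-term (mod 7).
  -2*X**2 ↦ -2·16·1·1 = -32
  2*X*Y ↦ 2·4·6·1 = 48
  -3*X*Z ↦ -3·4·1·3 = -36
  -3*Y**2 ↦ -3·1·36·1 = -108
  2*Y*Z ↦ 2·1·6·3 = 36
  2*Z**2 ↦ 2·1·1·9 = 18
Sum: F(4, 6, 3) = (-32) + (48) + (-36) + (-108) + (36) + (18) = -74.
Reducing mod 7: -74 ≡ 3 (mod 7).
Since F(a, b, c) ≡ 3 ≠ 0 (mod 7), P does NOT lie on the curve.


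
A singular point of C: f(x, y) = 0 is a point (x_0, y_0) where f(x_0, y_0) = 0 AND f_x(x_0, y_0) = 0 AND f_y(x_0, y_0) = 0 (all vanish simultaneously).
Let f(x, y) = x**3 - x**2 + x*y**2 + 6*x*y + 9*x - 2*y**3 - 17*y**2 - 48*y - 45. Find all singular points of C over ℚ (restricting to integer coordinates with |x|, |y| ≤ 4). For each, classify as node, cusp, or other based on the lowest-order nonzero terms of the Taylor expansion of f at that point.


Singular points: {(0, -3)}; classification: node.

Compute partial derivatives:
  f_x = 3*x**2 - 2*x + y**2 + 6*y + 9.
  f_y = 2*x*y + 6*x - 6*y**2 - 34*y - 48.
Scan x_0 ∈ {−4, ..., 4}. For each x_0, f_y(x_0, y) is a polynomial in y; find its integer roots y ∈ {−4, ..., 4}, then test f_x and f at those candidates.
  x = -4: f_y(-4, y) = -6*y**2 - 42*y - 72; vanishes at y ∈ {-4, -3}. (-4, -4): f_x = 57 ≠ 0; (-4, -3): f_x = 56 ≠ 0.
  x = -3: f_y(-3, y) = -6*y**2 - 40*y - 66; vanishes at y ∈ {-3}. (-3, -3): f_x = 33 ≠ 0.
  x = -2: f_y(-2, y) = -6*y**2 - 38*y - 60; vanishes at y ∈ {-3}. (-2, -3): f_x = 16 ≠ 0.
  x = -1: f_y(-1, y) = -6*y**2 - 36*y - 54; vanishes at y ∈ {-3}. (-1, -3): f_x = 5 ≠ 0.
  x = 0: f_y(0, y) = -6*y**2 - 34*y - 48; vanishes at y ∈ {-3}. (0, -3): f_x = 0, f = 0 — SINGULAR.
  x = 1: f_y(1, y) = -6*y**2 - 32*y - 42; vanishes at y ∈ {-3}. (1, -3): f_x = 1 ≠ 0.
  x = 2: f_y(2, y) = -6*y**2 - 30*y - 36; vanishes at y ∈ {-3, -2}. (2, -3): f_x = 8 ≠ 0; (2, -2): f_x = 9 ≠ 0.
  x = 3: f_y(3, y) = -6*y**2 - 28*y - 30; vanishes at y ∈ {-3}. (3, -3): f_x = 21 ≠ 0.
  x = 4: f_y(4, y) = -6*y**2 - 26*y - 24; vanishes at y ∈ {-3}. (4, -3): f_x = 40 ≠ 0.
Only singular point on the grid: (0, -3).
Classify: substitute x = 0 + u, y = -3 + v and expand: f = u**3 - u**2 + u*v**2 - 2*v**3 + v**2.
No constant or linear terms (consistent with a singular point). Quadratic part: -u**2 + v**2. Cubic part: u**3 + u*v**2 - 2*v**3.
The quadratic part v**2 - u**2 = (v − u)(v + u) splits into two distinct linear factors, so there are two distinct tangent lines y − -3 = ±(x − 0) — this is a node (ordinary double point).
Classification: node.


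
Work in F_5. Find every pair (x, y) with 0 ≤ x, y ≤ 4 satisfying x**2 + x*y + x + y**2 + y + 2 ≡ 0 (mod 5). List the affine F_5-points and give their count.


Affine F_5-points: {(3, 3)}; count = 1.

For each of the 25 pairs (x, y) ∈ F_5², evaluate f(x, y) mod 5. Record the zeros.
  x = 0: [0↦2, 1↦4, 2↦3, 3↦4, 4↦2]  zeros at y ∈ ∅
  x = 1: [0↦4, 1↦2, 2↦2, 3↦4, 4↦3]  zeros at y ∈ ∅
  x = 2: [0↦3, 1↦2, 2↦3, 3↦1, 4↦1]  zeros at y ∈ ∅
  x = 3: [0↦4, 1↦4, 2↦1, 3↦0, 4↦1]  zeros at y ∈ {3}
  x = 4: [0↦2, 1↦3, 2↦1, 3↦1, 4↦3]  zeros at y ∈ ∅
Collecting zeros: affine points = {(3, 3)}.
Total count |C(F_5)_aff| = 1.


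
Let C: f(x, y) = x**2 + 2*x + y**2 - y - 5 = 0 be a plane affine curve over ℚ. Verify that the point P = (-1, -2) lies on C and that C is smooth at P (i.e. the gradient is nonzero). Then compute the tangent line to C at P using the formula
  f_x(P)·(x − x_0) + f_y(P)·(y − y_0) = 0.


Tangent line at P: -5*y - 10 = 0.

Step 1: f(-1, -2) = 0, so P lies on C.
Step 2: partial derivatives
  f_x(x, y) = 2*x + 2, f_y(x, y) = 2*y - 1.
  f_x(P) = 0, f_y(P) = -5 (gradient nonzero, so P is smooth).
Step 3: tangent line at P: 0·(x − -1) + -5·(y − -2) = 0.
Expanding: -5*y - 10 = 0.


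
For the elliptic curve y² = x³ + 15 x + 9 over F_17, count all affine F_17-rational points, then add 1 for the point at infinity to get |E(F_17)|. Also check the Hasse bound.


Affine points = {(0, 3), (0, 14), (1, 5), (1, 12), (2, 8), (2, 9), (3, 8), (3, 9), (6, 3), (6, 14), (7, 7), (7, 10), (11, 3), (11, 14), (12, 8), (12, 9), (13, 2), (13, 15)}; affine count = 18; |E(F_17)| = 19.

Discriminant check: Δ ∝ 4a³ + 27b² = 4·15³ + 27·9² = 4·3375 + 27·81 ≡ 13 (mod 17). Nonzero ⇒ E is nonsingular.
For each x ∈ F_17, compute rhs = x³ + 15·x + 9 mod 17, then count y ∈ F_17 with y² ≡ rhs.
  x = 0: rhs = 9, matching y values: 3, 14 (2 points).
  x = 1: rhs = 8, matching y values: 5, 12 (2 points).
  x = 2: rhs = 13, matching y values: 8, 9 (2 points).
  x = 3: rhs = 13, matching y values: 8, 9 (2 points).
  x = 4: rhs = 14, matching y values: none (0 points).
  x = 5: rhs = 5, matching y values: none (0 points).
  x = 6: rhs = 9, matching y values: 3, 14 (2 points).
  x = 7: rhs = 15, matching y values: 7, 10 (2 points).
  x = 8: rhs = 12, matching y values: none (0 points).
  x = 9: rhs = 6, matching y values: none (0 points).
  x = 10: rhs = 3, matching y values: none (0 points).
  x = 11: rhs = 9, matching y values: 3, 14 (2 points).
  x = 12: rhs = 13, matching y values: 8, 9 (2 points).
  x = 13: rhs = 4, matching y values: 2, 15 (2 points).
  x = 14: rhs = 5, matching y values: none (0 points).
  x = 15: rhs = 5, matching y values: none (0 points).
  x = 16: rhs = 10, matching y values: none (0 points).
Total affine count: 18.
Full point count |E(F_17)| = 18 + 1 = 19.
Hasse bound: |19 − (17+1)| = |1| = 1 ≤ 2√17 ≈ 8.2462 ✓.


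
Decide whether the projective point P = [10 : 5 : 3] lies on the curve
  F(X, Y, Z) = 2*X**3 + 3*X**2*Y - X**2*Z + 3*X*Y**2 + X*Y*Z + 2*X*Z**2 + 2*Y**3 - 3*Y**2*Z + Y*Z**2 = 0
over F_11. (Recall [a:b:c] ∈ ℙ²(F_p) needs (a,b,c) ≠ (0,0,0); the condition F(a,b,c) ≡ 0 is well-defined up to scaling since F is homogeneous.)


F(10,5,3) ≡ 5 (mod 11); P is NOT on the curve.

Evaluate F(10, 5, 3) term-by-term (mod 11).
  2*X**3 ↦ 2·1000·1·1 = 2000
  3*X**2*Y ↦ 3·100·5·1 = 1500
  -X**2*Z ↦ -1·100·1·3 = -300
  3*X*Y**2 ↦ 3·10·25·1 = 750
  X*Y*Z ↦ 1·10·5·3 = 150
  2*X*Z**2 ↦ 2·10·1·9 = 180
  2*Y**3 ↦ 2·1·125·1 = 250
  -3*Y**2*Z ↦ -3·1·25·3 = -225
  Y*Z**2 ↦ 1·1·5·9 = 45
Sum: F(10, 5, 3) = (2000) + (1500) + (-300) + (750) + (150) + (180) + (250) + (-225) + (45) = 4350.
Reducing mod 11: 4350 ≡ 5 (mod 11).
Since F(a, b, c) ≡ 5 ≠ 0 (mod 11), P does NOT lie on the curve.


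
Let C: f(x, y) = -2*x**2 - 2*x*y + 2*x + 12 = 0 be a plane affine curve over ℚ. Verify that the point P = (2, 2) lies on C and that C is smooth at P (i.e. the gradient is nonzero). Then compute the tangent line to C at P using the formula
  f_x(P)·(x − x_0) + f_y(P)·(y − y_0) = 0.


Tangent line at P: -10*x - 4*y + 28 = 0.

Step 1: f(2, 2) = 0, so P lies on C.
Step 2: partial derivatives
  f_x(x, y) = -4*x - 2*y + 2, f_y(x, y) = -2*x.
  f_x(P) = -10, f_y(P) = -4 (gradient nonzero, so P is smooth).
Step 3: tangent line at P: -10·(x − 2) + -4·(y − 2) = 0.
Expanding: -10*x - 4*y + 28 = 0.


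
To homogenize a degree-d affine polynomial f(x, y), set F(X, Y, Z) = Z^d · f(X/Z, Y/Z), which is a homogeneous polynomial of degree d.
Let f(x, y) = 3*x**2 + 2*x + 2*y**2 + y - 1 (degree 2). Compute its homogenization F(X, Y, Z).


F(X, Y, Z) = 3*X**2 + 2*X*Z + 2*Y**2 + Y*Z - Z**2

deg(f) = 2.
Substitute x = X/Z, y = Y/Z into f, then multiply by Z^2.
  monomial 3·x^2·y^0 ↦ 3·X^2·Y^0·Z^0.
  monomial 2·x^1·y^0 ↦ 2·X^1·Y^0·Z^1.
  monomial 2·x^0·y^2 ↦ 2·X^0·Y^2·Z^0.
  monomial 1·x^0·y^1 ↦ 1·X^0·Y^1·Z^1.
  monomial -1·x^0·y^0 ↦ -1·X^0·Y^0·Z^2.
Collecting: F(X, Y, Z) = 3*X**2 + 2*X*Z + 2*Y**2 + Y*Z - Z**2.


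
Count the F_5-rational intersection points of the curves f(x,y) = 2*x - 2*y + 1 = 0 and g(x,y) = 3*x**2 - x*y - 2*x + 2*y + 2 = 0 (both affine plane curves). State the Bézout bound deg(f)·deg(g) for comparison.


Common zeros: {(2, 0)}; count = 1; Bézout bound = 2.

deg(f) = 1, deg(g) = 2, so Bézout bound = 2.
Scan x ∈ F_5. For each x, list the y ∈ F_5 with f(x, y) ≡ 0 and those with g(x, y) ≡ 0 (mod 5); the common zeros in that column are the intersection.
  x = 0: f ≡ 0 at y ∈ {3}; g ≡ 0 at y ∈ {4}; common: ∅.
  x = 1: f ≡ 0 at y ∈ {4}; g ≡ 0 at y ∈ {2}; common: ∅.
  x = 2: f ≡ 0 at y ∈ {0}; g ≡ 0 at y ∈ {0, 1, 2, 3, 4}; common: {0}.
  x = 3: f ≡ 0 at y ∈ {1}; g ≡ 0 at y ∈ {3}; common: ∅.
  x = 4: f ≡ 0 at y ∈ {2}; g ≡ 0 at y ∈ {1}; common: ∅.
Collecting: common zeros = {(2, 0)}, so the count is 1.
Comparison with the Bézout bound: 1 ≤ 2 = deg(f)·deg(g), as expected for curves with no common component (the affine F_5-count falls short of the bound because intersections may lie at infinity, over extension fields, or carry multiplicity).


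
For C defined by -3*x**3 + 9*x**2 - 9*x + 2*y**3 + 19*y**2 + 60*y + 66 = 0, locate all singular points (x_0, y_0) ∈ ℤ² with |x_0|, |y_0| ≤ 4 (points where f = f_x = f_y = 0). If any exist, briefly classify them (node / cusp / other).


Singular points: {(1, -3)}; classification: cusp.

Compute partial derivatives:
  f_x = -9*x**2 + 18*x - 9.
  f_y = 6*y**2 + 38*y + 60.
Scan x_0 ∈ {−4, ..., 4}. For each x_0, f_y(x_0, y) is a polynomial in y; find its integer roots y ∈ {−4, ..., 4}, then test f_x and f at those candidates.
  x = -4: f_y(-4, y) = 6*y**2 + 38*y + 60; vanishes at y ∈ {-3}. (-4, -3): f_x = -225 ≠ 0.
  x = -3: f_y(-3, y) = 6*y**2 + 38*y + 60; vanishes at y ∈ {-3}. (-3, -3): f_x = -144 ≠ 0.
  x = -2: f_y(-2, y) = 6*y**2 + 38*y + 60; vanishes at y ∈ {-3}. (-2, -3): f_x = -81 ≠ 0.
  x = -1: f_y(-1, y) = 6*y**2 + 38*y + 60; vanishes at y ∈ {-3}. (-1, -3): f_x = -36 ≠ 0.
  x = 0: f_y(0, y) = 6*y**2 + 38*y + 60; vanishes at y ∈ {-3}. (0, -3): f_x = -9 ≠ 0.
  x = 1: f_y(1, y) = 6*y**2 + 38*y + 60; vanishes at y ∈ {-3}. (1, -3): f_x = 0, f = 0 — SINGULAR.
  x = 2: f_y(2, y) = 6*y**2 + 38*y + 60; vanishes at y ∈ {-3}. (2, -3): f_x = -9 ≠ 0.
  x = 3: f_y(3, y) = 6*y**2 + 38*y + 60; vanishes at y ∈ {-3}. (3, -3): f_x = -36 ≠ 0.
  x = 4: f_y(4, y) = 6*y**2 + 38*y + 60; vanishes at y ∈ {-3}. (4, -3): f_x = -81 ≠ 0.
Only singular point on the grid: (1, -3).
Classify: substitute x = 1 + u, y = -3 + v and expand: f = -3*u**3 + 2*v**3 + v**2.
No constant or linear terms (consistent with a singular point). Quadratic part: v**2. Cubic part: -3*u**3 + 2*v**3.
The quadratic part v**2 is a perfect square, so there is a single (double) tangent line v = 0, i.e. y = -3. Restricting the cubic part to that line (v = 0) leaves -3*u**3 ≠ 0, so f is not divisible by v and the branch is v² ≈ 3*u**3 to lowest order — this is a cusp.
Classification: cusp.


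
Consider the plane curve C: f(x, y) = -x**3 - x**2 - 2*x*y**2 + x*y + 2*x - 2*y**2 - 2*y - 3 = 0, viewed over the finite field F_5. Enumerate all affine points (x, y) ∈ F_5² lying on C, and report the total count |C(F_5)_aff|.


Affine F_5-points: {(0, 2), (2, 2), (2, 3), (3, 1), (4, 0)}; count = 5.

For each of the 25 pairs (x, y) ∈ F_5², evaluate f(x, y) mod 5. Record the zeros.
  x = 0: [0↦2, 1↦3, 2↦0, 3↦3, 4↦2]  zeros at y ∈ {2}
  x = 1: [0↦2, 1↦2, 2↦4, 3↦3, 4↦4]  zeros at y ∈ ∅
  x = 2: [0↦4, 1↦3, 2↦0, 3↦0, 4↦3]  zeros at y ∈ {2, 3}
  x = 3: [0↦2, 1↦0, 2↦2, 3↦3, 4↦3]  zeros at y ∈ {1}
  x = 4: [0↦0, 1↦2, 2↦4, 3↦1, 4↦3]  zeros at y ∈ {0}
Collecting zeros: affine points = {(0, 2), (2, 2), (2, 3), (3, 1), (4, 0)}.
Total count |C(F_5)_aff| = 5.


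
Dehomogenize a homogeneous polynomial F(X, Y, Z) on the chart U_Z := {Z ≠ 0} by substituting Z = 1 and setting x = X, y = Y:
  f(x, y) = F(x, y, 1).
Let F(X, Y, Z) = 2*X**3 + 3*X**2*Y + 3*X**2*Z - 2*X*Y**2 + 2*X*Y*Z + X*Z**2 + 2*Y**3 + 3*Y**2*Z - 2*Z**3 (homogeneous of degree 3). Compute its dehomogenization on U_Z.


f(x, y) = 2*x**3 + 3*x**2*y + 3*x**2 - 2*x*y**2 + 2*x*y + x + 2*y**3 + 3*y**2 - 2

On U_Z we set Z = 1. Each monomial c·X^i·Y^j·Z^k in F becomes c·x^i·y^j·1^k = c·x^i·y^j.
Substituting Z = 1: F(X, Y, 1) = 2*x**3 + 3*x**2*y + 3*x**2 - 2*x*y**2 + 2*x*y + x + 2*y**3 + 3*y**2 - 2.
Note: deg(f) ≤ deg(F) = 3; strict inequality happens when F is divisible by Z (lost terms).


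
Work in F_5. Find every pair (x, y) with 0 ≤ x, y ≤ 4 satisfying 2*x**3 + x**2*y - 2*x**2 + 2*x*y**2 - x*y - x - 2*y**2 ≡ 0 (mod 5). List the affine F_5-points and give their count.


Affine F_5-points: {(0, 0), (2, 1), (2, 3), (4, 1), (4, 2)}; count = 5.

For each of the 25 pairs (x, y) ∈ F_5², evaluate f(x, y) mod 5. Record the zeros.
  x = 0: [0↦0, 1↦3, 2↦2, 3↦2, 4↦3]  zeros at y ∈ {0}
  x = 1: [0↦4, 1↦4, 2↦4, 3↦4, 4↦4]  zeros at y ∈ ∅
  x = 2: [0↦1, 1↦0, 2↦3, 3↦0, 4↦1]  zeros at y ∈ {1, 3}
  x = 3: [0↦3, 1↦3, 2↦1, 3↦2, 4↦1]  zeros at y ∈ ∅
  x = 4: [0↦2, 1↦0, 2↦0, 3↦2, 4↦1]  zeros at y ∈ {1, 2}
Collecting zeros: affine points = {(0, 0), (2, 1), (2, 3), (4, 1), (4, 2)}.
Total count |C(F_5)_aff| = 5.


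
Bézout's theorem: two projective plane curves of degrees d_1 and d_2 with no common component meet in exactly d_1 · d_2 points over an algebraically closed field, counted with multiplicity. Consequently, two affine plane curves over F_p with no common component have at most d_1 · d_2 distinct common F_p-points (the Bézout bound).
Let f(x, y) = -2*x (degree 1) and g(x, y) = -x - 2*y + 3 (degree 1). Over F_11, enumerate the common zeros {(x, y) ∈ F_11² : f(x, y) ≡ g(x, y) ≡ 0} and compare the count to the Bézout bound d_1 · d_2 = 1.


Common zeros: {(0, 7)}; count = 1; Bézout bound = 1.

deg(f) = 1, deg(g) = 1, so Bézout bound = 1.
Scan x ∈ F_11. For each x, list the y ∈ F_11 with f(x, y) ≡ 0 and those with g(x, y) ≡ 0 (mod 11); the common zeros in that column are the intersection.
  x = 0: f ≡ 0 at y ∈ {0, 1, 2, 3, 4, 5, 6, 7, 8, 9, 10}; g ≡ 0 at y ∈ {7}; common: {7}.
  x = 1: f ≡ 0 at y ∈ ∅; g ≡ 0 at y ∈ {1}; common: ∅.
  x = 2: f ≡ 0 at y ∈ ∅; g ≡ 0 at y ∈ {6}; common: ∅.
  x = 3: f ≡ 0 at y ∈ ∅; g ≡ 0 at y ∈ {0}; common: ∅.
  x = 4: f ≡ 0 at y ∈ ∅; g ≡ 0 at y ∈ {5}; common: ∅.
  x = 5: f ≡ 0 at y ∈ ∅; g ≡ 0 at y ∈ {10}; common: ∅.
  x = 6: f ≡ 0 at y ∈ ∅; g ≡ 0 at y ∈ {4}; common: ∅.
  x = 7: f ≡ 0 at y ∈ ∅; g ≡ 0 at y ∈ {9}; common: ∅.
  x = 8: f ≡ 0 at y ∈ ∅; g ≡ 0 at y ∈ {3}; common: ∅.
  x = 9: f ≡ 0 at y ∈ ∅; g ≡ 0 at y ∈ {8}; common: ∅.
  x = 10: f ≡ 0 at y ∈ ∅; g ≡ 0 at y ∈ {2}; common: ∅.
Collecting: common zeros = {(0, 7)}, so the count is 1.
Comparison with the Bézout bound: 1 ≤ 1 = deg(f)·deg(g), as expected for curves with no common component (the bound is attained).


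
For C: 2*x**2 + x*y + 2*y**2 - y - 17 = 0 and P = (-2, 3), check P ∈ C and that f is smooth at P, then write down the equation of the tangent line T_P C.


Tangent line at P: -5*x + 9*y - 37 = 0.

Step 1: f(-2, 3) = 0, so P lies on C.
Step 2: partial derivatives
  f_x(x, y) = 4*x + y, f_y(x, y) = x + 4*y - 1.
  f_x(P) = -5, f_y(P) = 9 (gradient nonzero, so P is smooth).
Step 3: tangent line at P: -5·(x − -2) + 9·(y − 3) = 0.
Expanding: -5*x + 9*y - 37 = 0.


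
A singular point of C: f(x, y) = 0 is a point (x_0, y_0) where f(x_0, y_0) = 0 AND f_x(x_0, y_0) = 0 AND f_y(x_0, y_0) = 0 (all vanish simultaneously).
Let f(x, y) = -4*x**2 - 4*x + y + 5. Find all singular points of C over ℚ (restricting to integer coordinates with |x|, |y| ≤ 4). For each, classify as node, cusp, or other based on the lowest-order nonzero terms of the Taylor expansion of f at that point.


No singular points in the scanned grid; C is smooth there.

Compute partial derivatives:
  f_x = -8*x - 4.
  f_y = 1.
f_y = 1 is a nonzero constant, so f_y never vanishes: no point (x, y) can satisfy f = f_x = f_y = 0. In particular no (x, y) ∈ {−4, ..., 4}² is singular; the curve is smooth.
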